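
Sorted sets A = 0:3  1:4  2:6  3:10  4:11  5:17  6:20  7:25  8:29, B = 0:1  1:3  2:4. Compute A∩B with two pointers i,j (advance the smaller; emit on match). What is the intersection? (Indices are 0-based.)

[i=0,j=0] 3>1 → j++
[i=0,j=1] 3==3 emit → i++,j++
[i=1,j=2] 4==4 emit → i++,j++

intersection = [3, 4]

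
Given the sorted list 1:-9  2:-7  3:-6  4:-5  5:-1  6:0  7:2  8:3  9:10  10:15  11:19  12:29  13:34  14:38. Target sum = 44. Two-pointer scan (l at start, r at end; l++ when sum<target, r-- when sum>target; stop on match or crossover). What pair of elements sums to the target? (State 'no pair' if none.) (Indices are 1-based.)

l=1 r=14: -9+38=29 <44, l++
l=2 r=14: -7+38=31 <44, l++
l=3 r=14: -6+38=32 <44, l++
l=4 r=14: -5+38=33 <44, l++
l=5 r=14: -1+38=37 <44, l++
l=6 r=14: 0+38=38 <44, l++
l=7 r=14: 2+38=40 <44, l++
l=8 r=14: 3+38=41 <44, l++
l=9 r=14: 10+38=48 >44, r--
l=9 r=13: 10+34=44, found

(10, 34)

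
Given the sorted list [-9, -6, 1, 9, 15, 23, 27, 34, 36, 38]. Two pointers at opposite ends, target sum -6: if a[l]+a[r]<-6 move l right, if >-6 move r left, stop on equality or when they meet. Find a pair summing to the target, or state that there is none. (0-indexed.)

no pair

l=0 r=9: -9+38=29 >-6, r--
l=0 r=8: -9+36=27 >-6, r--
l=0 r=7: -9+34=25 >-6, r--
l=0 r=6: -9+27=18 >-6, r--
l=0 r=5: -9+23=14 >-6, r--
l=0 r=4: -9+15=6 >-6, r--
l=0 r=3: -9+9=0 >-6, r--
l=0 r=2: -9+1=-8 <-6, l++
l=1 r=2: -6+1=-5 >-6, r--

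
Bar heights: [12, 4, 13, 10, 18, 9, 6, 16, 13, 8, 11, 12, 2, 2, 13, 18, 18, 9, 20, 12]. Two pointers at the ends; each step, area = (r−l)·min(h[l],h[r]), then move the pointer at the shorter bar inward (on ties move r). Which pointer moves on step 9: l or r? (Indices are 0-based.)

l

[0,19] min(12,12)*19=228 best=228 * → r--
[0,18] min(12,20)*18=216 best=228 → l++
[1,18] min(4,20)*17=68 best=228 → l++
[2,18] min(13,20)*16=208 best=228 → l++
[3,18] min(10,20)*15=150 best=228 → l++
[4,18] min(18,20)*14=252 best=252 * → l++
[5,18] min(9,20)*13=117 best=252 → l++
[6,18] min(6,20)*12=72 best=252 → l++
[7,18] min(16,20)*11=176 best=252 → l++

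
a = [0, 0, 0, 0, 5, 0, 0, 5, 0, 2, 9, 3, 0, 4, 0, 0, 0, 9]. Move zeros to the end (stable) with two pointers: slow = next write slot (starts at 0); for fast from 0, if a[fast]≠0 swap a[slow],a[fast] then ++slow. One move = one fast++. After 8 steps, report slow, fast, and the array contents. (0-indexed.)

slow=0 fast=0: a[fast]=0, fast++
slow=0 fast=1: a[fast]=0, fast++
slow=0 fast=2: a[fast]=0, fast++
slow=0 fast=3: a[fast]=0, fast++
slow=0 fast=4: a[fast]=5≠0 swap→a[0]=5, slow++,fast++
slow=1 fast=5: a[fast]=0, fast++
slow=1 fast=6: a[fast]=0, fast++
slow=1 fast=7: a[fast]=5≠0 swap→a[1]=5, slow++,fast++

slow=2, fast=8, a=[5, 5, 0, 0, 0, 0, 0, 0, 0, 2, 9, 3, 0, 4, 0, 0, 0, 9]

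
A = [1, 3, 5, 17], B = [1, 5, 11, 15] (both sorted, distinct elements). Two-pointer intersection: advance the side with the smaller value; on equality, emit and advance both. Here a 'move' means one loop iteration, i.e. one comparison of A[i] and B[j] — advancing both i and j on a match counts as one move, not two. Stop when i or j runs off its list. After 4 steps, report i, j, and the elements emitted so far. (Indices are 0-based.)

i=3, j=3, emitted=[1, 5]

i=0 j=0: 1==1 emit, i++,j++
i=1 j=1: 3<5, i++
i=2 j=1: 5==5 emit, i++,j++
i=3 j=2: 17>11, j++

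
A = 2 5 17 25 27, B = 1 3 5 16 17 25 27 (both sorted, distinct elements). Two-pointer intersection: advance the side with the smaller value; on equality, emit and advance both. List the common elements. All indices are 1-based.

intersection = [5, 17, 25, 27]

[i=1,j=1] 2>1 → j++
[i=1,j=2] 2<3 → i++
[i=2,j=2] 5>3 → j++
[i=2,j=3] 5==5 emit → i++,j++
[i=3,j=4] 17>16 → j++
[i=3,j=5] 17==17 emit → i++,j++
[i=4,j=6] 25==25 emit → i++,j++
[i=5,j=7] 27==27 emit → i++,j++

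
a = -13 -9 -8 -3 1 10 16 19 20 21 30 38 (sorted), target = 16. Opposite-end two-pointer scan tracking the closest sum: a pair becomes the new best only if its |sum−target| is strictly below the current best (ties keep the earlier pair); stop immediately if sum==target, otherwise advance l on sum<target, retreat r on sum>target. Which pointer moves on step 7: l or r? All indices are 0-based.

r

l=0 r=11: -13+38=25 d=9 *, r--
l=0 r=10: -13+30=17 d=1 *, r--
l=0 r=9: -13+21=8 d=8, l++
l=1 r=9: -9+21=12 d=4, l++
l=2 r=9: -8+21=13 d=3, l++
l=3 r=9: -3+21=18 d=2, r--
l=3 r=8: -3+20=17 d=1, r--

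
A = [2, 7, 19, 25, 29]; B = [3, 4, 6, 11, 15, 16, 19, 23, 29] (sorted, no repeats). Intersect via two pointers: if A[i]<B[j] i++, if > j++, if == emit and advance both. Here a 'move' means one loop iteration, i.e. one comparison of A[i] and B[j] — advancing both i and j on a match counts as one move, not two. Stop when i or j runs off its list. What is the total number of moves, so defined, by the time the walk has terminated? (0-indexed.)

12 moves

i=0 j=0: 2<3, i++
i=1 j=0: 7>3, j++
i=1 j=1: 7>4, j++
i=1 j=2: 7>6, j++
i=1 j=3: 7<11, i++
i=2 j=3: 19>11, j++
i=2 j=4: 19>15, j++
i=2 j=5: 19>16, j++
i=2 j=6: 19==19 emit, i++,j++
i=3 j=7: 25>23, j++
i=3 j=8: 25<29, i++
i=4 j=8: 29==29 emit, i++,j++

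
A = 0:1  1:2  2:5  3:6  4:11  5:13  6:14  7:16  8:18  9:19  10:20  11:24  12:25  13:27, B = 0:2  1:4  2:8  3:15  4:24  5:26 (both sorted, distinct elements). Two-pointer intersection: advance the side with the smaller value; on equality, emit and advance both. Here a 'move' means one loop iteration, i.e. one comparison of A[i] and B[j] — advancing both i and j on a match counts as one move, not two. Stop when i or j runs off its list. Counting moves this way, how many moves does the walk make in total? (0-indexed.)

i=0 j=0: 1<2, i++
i=1 j=0: 2==2 emit, i++,j++
i=2 j=1: 5>4, j++
i=2 j=2: 5<8, i++
i=3 j=2: 6<8, i++
i=4 j=2: 11>8, j++
i=4 j=3: 11<15, i++
i=5 j=3: 13<15, i++
i=6 j=3: 14<15, i++
i=7 j=3: 16>15, j++
i=7 j=4: 16<24, i++
i=8 j=4: 18<24, i++
i=9 j=4: 19<24, i++
i=10 j=4: 20<24, i++
i=11 j=4: 24==24 emit, i++,j++
i=12 j=5: 25<26, i++
i=13 j=5: 27>26, j++

17 moves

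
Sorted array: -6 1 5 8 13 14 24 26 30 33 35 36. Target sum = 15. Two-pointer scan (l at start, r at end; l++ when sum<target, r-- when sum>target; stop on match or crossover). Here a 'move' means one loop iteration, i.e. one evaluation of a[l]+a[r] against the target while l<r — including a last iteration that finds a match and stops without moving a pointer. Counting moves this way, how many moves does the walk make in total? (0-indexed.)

8 moves

[0,11] -6+36=30 >15 → r--
[0,10] -6+35=29 >15 → r--
[0,9] -6+33=27 >15 → r--
[0,8] -6+30=24 >15 → r--
[0,7] -6+26=20 >15 → r--
[0,6] -6+24=18 >15 → r--
[0,5] -6+14=8 <15 → l++
[1,5] 1+14=15 → found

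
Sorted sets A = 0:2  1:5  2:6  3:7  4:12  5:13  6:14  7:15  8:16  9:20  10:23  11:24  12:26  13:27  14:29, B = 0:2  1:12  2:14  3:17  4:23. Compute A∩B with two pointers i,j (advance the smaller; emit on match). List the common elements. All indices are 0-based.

i=0 j=0: 2==2 emit, i++,j++
i=1 j=1: 5<12, i++
i=2 j=1: 6<12, i++
i=3 j=1: 7<12, i++
i=4 j=1: 12==12 emit, i++,j++
i=5 j=2: 13<14, i++
i=6 j=2: 14==14 emit, i++,j++
i=7 j=3: 15<17, i++
i=8 j=3: 16<17, i++
i=9 j=3: 20>17, j++
i=9 j=4: 20<23, i++
i=10 j=4: 23==23 emit, i++,j++

intersection = [2, 12, 14, 23]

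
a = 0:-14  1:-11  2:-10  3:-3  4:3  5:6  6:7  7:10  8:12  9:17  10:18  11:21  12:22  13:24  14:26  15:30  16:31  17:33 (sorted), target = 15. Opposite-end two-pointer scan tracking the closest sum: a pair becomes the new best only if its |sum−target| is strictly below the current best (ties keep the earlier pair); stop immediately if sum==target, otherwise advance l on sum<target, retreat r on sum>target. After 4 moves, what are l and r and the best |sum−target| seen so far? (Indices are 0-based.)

[0,17] -14+33=19 d=4 * → r--
[0,16] -14+31=17 d=2 * → r--
[0,15] -14+30=16 d=1 * → r--
[0,14] -14+26=12 d=3 → l++

l=1, r=14, best |Δ|=1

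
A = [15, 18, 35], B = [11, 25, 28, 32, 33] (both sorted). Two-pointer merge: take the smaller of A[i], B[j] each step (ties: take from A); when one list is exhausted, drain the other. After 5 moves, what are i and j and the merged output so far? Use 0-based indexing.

[i=0,j=0] A[i]=15>B[j]=11 take 11 → j++
[i=0,j=1] A[i]=15<=B[j]=25 take 15 → i++
[i=1,j=1] A[i]=18<=B[j]=25 take 18 → i++
[i=2,j=1] A[i]=35>B[j]=25 take 25 → j++
[i=2,j=2] A[i]=35>B[j]=28 take 28 → j++

i=2, j=3, merged so far=[11, 15, 18, 25, 28]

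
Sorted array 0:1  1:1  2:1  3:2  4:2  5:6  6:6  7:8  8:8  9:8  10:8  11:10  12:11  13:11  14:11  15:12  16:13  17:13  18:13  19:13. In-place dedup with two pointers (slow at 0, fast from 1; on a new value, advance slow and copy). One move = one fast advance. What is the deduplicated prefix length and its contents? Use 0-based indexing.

length 8; prefix = [1, 2, 6, 8, 10, 11, 12, 13]

(s=0,f=1) a[fast]=1=a[slow] dup → fast++
(s=0,f=2) a[fast]=1=a[slow] dup → fast++
(s=0,f=3) a[fast]=2≠a[slow]=1 write a[1]=2 → slow++,fast++
(s=1,f=4) a[fast]=2=a[slow] dup → fast++
(s=1,f=5) a[fast]=6≠a[slow]=2 write a[2]=6 → slow++,fast++
(s=2,f=6) a[fast]=6=a[slow] dup → fast++
(s=2,f=7) a[fast]=8≠a[slow]=6 write a[3]=8 → slow++,fast++
(s=3,f=8) a[fast]=8=a[slow] dup → fast++
(s=3,f=9) a[fast]=8=a[slow] dup → fast++
(s=3,f=10) a[fast]=8=a[slow] dup → fast++
(s=3,f=11) a[fast]=10≠a[slow]=8 write a[4]=10 → slow++,fast++
(s=4,f=12) a[fast]=11≠a[slow]=10 write a[5]=11 → slow++,fast++
(s=5,f=13) a[fast]=11=a[slow] dup → fast++
(s=5,f=14) a[fast]=11=a[slow] dup → fast++
(s=5,f=15) a[fast]=12≠a[slow]=11 write a[6]=12 → slow++,fast++
(s=6,f=16) a[fast]=13≠a[slow]=12 write a[7]=13 → slow++,fast++
(s=7,f=17) a[fast]=13=a[slow] dup → fast++
(s=7,f=18) a[fast]=13=a[slow] dup → fast++
(s=7,f=19) a[fast]=13=a[slow] dup → fast++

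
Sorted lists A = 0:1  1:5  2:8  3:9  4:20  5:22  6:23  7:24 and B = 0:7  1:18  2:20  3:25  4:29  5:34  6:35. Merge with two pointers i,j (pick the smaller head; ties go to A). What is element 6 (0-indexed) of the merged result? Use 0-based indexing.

i=0 j=0: A[i]=1<=B[j]=7 take 1, i++
i=1 j=0: A[i]=5<=B[j]=7 take 5, i++
i=2 j=0: A[i]=8>B[j]=7 take 7, j++
i=2 j=1: A[i]=8<=B[j]=18 take 8, i++
i=3 j=1: A[i]=9<=B[j]=18 take 9, i++
i=4 j=1: A[i]=20>B[j]=18 take 18, j++
i=4 j=2: A[i]=20<=B[j]=20 take 20, i++
i=5 j=2: A[i]=22>B[j]=20 take 20, j++
i=5 j=3: A[i]=22<=B[j]=25 take 22, i++
i=6 j=3: A[i]=23<=B[j]=25 take 23, i++
i=7 j=3: A[i]=24<=B[j]=25 take 24, i++
i=8 j=3: A done, take B[j]=25, j++
i=8 j=4: A done, take B[j]=29, j++
i=8 j=5: A done, take B[j]=34, j++
i=8 j=6: A done, take B[j]=35, j++

merged[6] = 20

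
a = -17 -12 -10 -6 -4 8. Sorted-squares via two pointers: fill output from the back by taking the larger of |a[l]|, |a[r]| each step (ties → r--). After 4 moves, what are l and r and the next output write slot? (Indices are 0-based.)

l=0 r=5: |-17|>|8| out[5]=289, l++
l=1 r=5: |-12|>|8| out[4]=144, l++
l=2 r=5: |-10|>|8| out[3]=100, l++
l=3 r=5: |-6|<=|8| out[2]=64, r--

l=3, r=4, next write slot=1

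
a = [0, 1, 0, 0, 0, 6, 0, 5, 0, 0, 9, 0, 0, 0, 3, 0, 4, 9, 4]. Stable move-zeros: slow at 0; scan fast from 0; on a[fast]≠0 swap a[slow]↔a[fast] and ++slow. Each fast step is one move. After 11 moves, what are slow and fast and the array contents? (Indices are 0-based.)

(s=0,f=0) a[fast]=0 → fast++
(s=0,f=1) a[fast]=1≠0 swap→a[0]=1 → slow++,fast++
(s=1,f=2) a[fast]=0 → fast++
(s=1,f=3) a[fast]=0 → fast++
(s=1,f=4) a[fast]=0 → fast++
(s=1,f=5) a[fast]=6≠0 swap→a[1]=6 → slow++,fast++
(s=2,f=6) a[fast]=0 → fast++
(s=2,f=7) a[fast]=5≠0 swap→a[2]=5 → slow++,fast++
(s=3,f=8) a[fast]=0 → fast++
(s=3,f=9) a[fast]=0 → fast++
(s=3,f=10) a[fast]=9≠0 swap→a[3]=9 → slow++,fast++

slow=4, fast=11, a=[1, 6, 5, 9, 0, 0, 0, 0, 0, 0, 0, 0, 0, 0, 3, 0, 4, 9, 4]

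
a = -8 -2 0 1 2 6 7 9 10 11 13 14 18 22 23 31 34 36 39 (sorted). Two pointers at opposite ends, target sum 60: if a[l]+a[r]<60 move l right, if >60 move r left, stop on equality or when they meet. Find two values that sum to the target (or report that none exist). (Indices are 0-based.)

[0,18] -8+39=31 <60 → l++
[1,18] -2+39=37 <60 → l++
[2,18] 0+39=39 <60 → l++
[3,18] 1+39=40 <60 → l++
[4,18] 2+39=41 <60 → l++
[5,18] 6+39=45 <60 → l++
[6,18] 7+39=46 <60 → l++
[7,18] 9+39=48 <60 → l++
[8,18] 10+39=49 <60 → l++
[9,18] 11+39=50 <60 → l++
[10,18] 13+39=52 <60 → l++
[11,18] 14+39=53 <60 → l++
[12,18] 18+39=57 <60 → l++
[13,18] 22+39=61 >60 → r--
[13,17] 22+36=58 <60 → l++
[14,17] 23+36=59 <60 → l++
[15,17] 31+36=67 >60 → r--
[15,16] 31+34=65 >60 → r--

no pair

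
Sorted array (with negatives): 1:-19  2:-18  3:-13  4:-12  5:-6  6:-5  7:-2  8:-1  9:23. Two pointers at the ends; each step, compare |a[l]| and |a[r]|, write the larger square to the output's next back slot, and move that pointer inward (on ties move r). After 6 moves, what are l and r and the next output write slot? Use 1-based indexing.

l=6, r=8, next write slot=3

[1,9] |-19|<=|23| out[9]=529 → r--
[1,8] |-19|>|-1| out[8]=361 → l++
[2,8] |-18|>|-1| out[7]=324 → l++
[3,8] |-13|>|-1| out[6]=169 → l++
[4,8] |-12|>|-1| out[5]=144 → l++
[5,8] |-6|>|-1| out[4]=36 → l++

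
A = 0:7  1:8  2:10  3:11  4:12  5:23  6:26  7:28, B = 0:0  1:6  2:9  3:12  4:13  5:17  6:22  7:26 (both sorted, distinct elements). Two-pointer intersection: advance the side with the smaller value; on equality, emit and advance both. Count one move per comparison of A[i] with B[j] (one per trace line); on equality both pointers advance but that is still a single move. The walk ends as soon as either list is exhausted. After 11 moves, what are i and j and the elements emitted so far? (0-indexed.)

[i=0,j=0] 7>0 → j++
[i=0,j=1] 7>6 → j++
[i=0,j=2] 7<9 → i++
[i=1,j=2] 8<9 → i++
[i=2,j=2] 10>9 → j++
[i=2,j=3] 10<12 → i++
[i=3,j=3] 11<12 → i++
[i=4,j=3] 12==12 emit → i++,j++
[i=5,j=4] 23>13 → j++
[i=5,j=5] 23>17 → j++
[i=5,j=6] 23>22 → j++

i=5, j=7, emitted=[12]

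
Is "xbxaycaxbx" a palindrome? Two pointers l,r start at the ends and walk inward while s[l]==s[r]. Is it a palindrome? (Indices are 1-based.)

not a palindrome (mismatch at 5,6)

[1,10] 'x'=='x' → l++,r--
[2,9] 'b'=='b' → l++,r--
[3,8] 'x'=='x' → l++,r--
[4,7] 'a'=='a' → l++,r--
[5,6] 'y'!='c' → stop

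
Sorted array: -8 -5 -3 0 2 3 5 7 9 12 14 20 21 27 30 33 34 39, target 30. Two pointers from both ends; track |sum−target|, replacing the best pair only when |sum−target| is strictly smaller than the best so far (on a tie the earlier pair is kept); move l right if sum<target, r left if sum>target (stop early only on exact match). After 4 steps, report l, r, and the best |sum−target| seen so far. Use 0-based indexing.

[0,17] -8+39=31 d=1 * → r--
[0,16] -8+34=26 d=4 → l++
[1,16] -5+34=29 d=1 → l++
[2,16] -3+34=31 d=1 → r--

l=2, r=15, best |Δ|=1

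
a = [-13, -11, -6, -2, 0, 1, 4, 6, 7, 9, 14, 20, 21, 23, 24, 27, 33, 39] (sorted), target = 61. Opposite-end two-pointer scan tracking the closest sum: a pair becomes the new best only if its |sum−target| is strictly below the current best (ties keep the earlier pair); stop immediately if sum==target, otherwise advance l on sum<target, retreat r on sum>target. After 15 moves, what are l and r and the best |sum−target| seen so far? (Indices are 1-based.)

l=15, r=17, best |Δ|=1

l=1 r=18: -13+39=26 d=35 *, l++
l=2 r=18: -11+39=28 d=33 *, l++
l=3 r=18: -6+39=33 d=28 *, l++
l=4 r=18: -2+39=37 d=24 *, l++
l=5 r=18: 0+39=39 d=22 *, l++
l=6 r=18: 1+39=40 d=21 *, l++
l=7 r=18: 4+39=43 d=18 *, l++
l=8 r=18: 6+39=45 d=16 *, l++
l=9 r=18: 7+39=46 d=15 *, l++
l=10 r=18: 9+39=48 d=13 *, l++
l=11 r=18: 14+39=53 d=8 *, l++
l=12 r=18: 20+39=59 d=2 *, l++
l=13 r=18: 21+39=60 d=1 *, l++
l=14 r=18: 23+39=62 d=1, r--
l=14 r=17: 23+33=56 d=5, l++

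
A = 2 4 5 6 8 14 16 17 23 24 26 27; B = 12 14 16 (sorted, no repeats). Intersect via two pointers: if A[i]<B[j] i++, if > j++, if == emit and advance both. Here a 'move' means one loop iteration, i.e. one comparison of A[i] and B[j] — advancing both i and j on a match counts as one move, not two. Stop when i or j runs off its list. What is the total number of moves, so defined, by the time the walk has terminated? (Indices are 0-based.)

8 moves

[i=0,j=0] 2<12 → i++
[i=1,j=0] 4<12 → i++
[i=2,j=0] 5<12 → i++
[i=3,j=0] 6<12 → i++
[i=4,j=0] 8<12 → i++
[i=5,j=0] 14>12 → j++
[i=5,j=1] 14==14 emit → i++,j++
[i=6,j=2] 16==16 emit → i++,j++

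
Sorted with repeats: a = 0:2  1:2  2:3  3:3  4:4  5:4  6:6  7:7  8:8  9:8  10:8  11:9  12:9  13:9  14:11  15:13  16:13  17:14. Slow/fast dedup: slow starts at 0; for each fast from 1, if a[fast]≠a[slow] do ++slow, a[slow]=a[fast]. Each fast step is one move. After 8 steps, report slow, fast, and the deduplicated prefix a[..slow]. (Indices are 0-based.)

slow=0 fast=1: a[fast]=2=a[slow] dup, fast++
slow=0 fast=2: a[fast]=3≠a[slow]=2 write a[1]=3, slow++,fast++
slow=1 fast=3: a[fast]=3=a[slow] dup, fast++
slow=1 fast=4: a[fast]=4≠a[slow]=3 write a[2]=4, slow++,fast++
slow=2 fast=5: a[fast]=4=a[slow] dup, fast++
slow=2 fast=6: a[fast]=6≠a[slow]=4 write a[3]=6, slow++,fast++
slow=3 fast=7: a[fast]=7≠a[slow]=6 write a[4]=7, slow++,fast++
slow=4 fast=8: a[fast]=8≠a[slow]=7 write a[5]=8, slow++,fast++

slow=5, fast=9, prefix=[2, 3, 4, 6, 7, 8]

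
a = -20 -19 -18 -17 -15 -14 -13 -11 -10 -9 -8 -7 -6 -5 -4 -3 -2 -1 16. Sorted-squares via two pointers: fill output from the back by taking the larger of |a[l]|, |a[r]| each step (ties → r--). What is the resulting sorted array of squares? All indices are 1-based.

l=1 r=19: |-20|>|16| out[19]=400, l++
l=2 r=19: |-19|>|16| out[18]=361, l++
l=3 r=19: |-18|>|16| out[17]=324, l++
l=4 r=19: |-17|>|16| out[16]=289, l++
l=5 r=19: |-15|<=|16| out[15]=256, r--
l=5 r=18: |-15|>|-1| out[14]=225, l++
l=6 r=18: |-14|>|-1| out[13]=196, l++
l=7 r=18: |-13|>|-1| out[12]=169, l++
l=8 r=18: |-11|>|-1| out[11]=121, l++
l=9 r=18: |-10|>|-1| out[10]=100, l++
l=10 r=18: |-9|>|-1| out[9]=81, l++
l=11 r=18: |-8|>|-1| out[8]=64, l++
l=12 r=18: |-7|>|-1| out[7]=49, l++
l=13 r=18: |-6|>|-1| out[6]=36, l++
l=14 r=18: |-5|>|-1| out[5]=25, l++
l=15 r=18: |-4|>|-1| out[4]=16, l++
l=16 r=18: |-3|>|-1| out[3]=9, l++
l=17 r=18: |-2|>|-1| out[2]=4, l++
l=18 r=18: |-1|<=|-1| out[1]=1, r--

[1, 4, 9, 16, 25, 36, 49, 64, 81, 100, 121, 169, 196, 225, 256, 289, 324, 361, 400]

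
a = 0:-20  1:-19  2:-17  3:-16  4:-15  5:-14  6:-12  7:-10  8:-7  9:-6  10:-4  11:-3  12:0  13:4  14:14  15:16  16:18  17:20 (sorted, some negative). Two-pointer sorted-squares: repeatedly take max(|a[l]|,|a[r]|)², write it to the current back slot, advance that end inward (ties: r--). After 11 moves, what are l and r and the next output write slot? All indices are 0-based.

l=0 r=17: |-20|<=|20| out[17]=400, r--
l=0 r=16: |-20|>|18| out[16]=400, l++
l=1 r=16: |-19|>|18| out[15]=361, l++
l=2 r=16: |-17|<=|18| out[14]=324, r--
l=2 r=15: |-17|>|16| out[13]=289, l++
l=3 r=15: |-16|<=|16| out[12]=256, r--
l=3 r=14: |-16|>|14| out[11]=256, l++
l=4 r=14: |-15|>|14| out[10]=225, l++
l=5 r=14: |-14|<=|14| out[9]=196, r--
l=5 r=13: |-14|>|4| out[8]=196, l++
l=6 r=13: |-12|>|4| out[7]=144, l++

l=7, r=13, next write slot=6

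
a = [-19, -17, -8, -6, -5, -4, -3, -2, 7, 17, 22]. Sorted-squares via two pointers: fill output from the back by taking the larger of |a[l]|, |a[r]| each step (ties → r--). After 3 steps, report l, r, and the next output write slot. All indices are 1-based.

l=2, r=9, next write slot=8

[1,11] |-19|<=|22| out[11]=484 → r--
[1,10] |-19|>|17| out[10]=361 → l++
[2,10] |-17|<=|17| out[9]=289 → r--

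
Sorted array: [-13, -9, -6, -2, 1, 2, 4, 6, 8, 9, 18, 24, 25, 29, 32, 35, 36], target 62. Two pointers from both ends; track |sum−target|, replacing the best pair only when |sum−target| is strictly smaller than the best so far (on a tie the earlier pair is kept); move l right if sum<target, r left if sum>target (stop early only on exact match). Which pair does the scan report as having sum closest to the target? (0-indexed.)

pair (25, 36) with sum 61 (|Δ|=1)

[0,16] -13+36=23 d=39 * → l++
[1,16] -9+36=27 d=35 * → l++
[2,16] -6+36=30 d=32 * → l++
[3,16] -2+36=34 d=28 * → l++
[4,16] 1+36=37 d=25 * → l++
[5,16] 2+36=38 d=24 * → l++
[6,16] 4+36=40 d=22 * → l++
[7,16] 6+36=42 d=20 * → l++
[8,16] 8+36=44 d=18 * → l++
[9,16] 9+36=45 d=17 * → l++
[10,16] 18+36=54 d=8 * → l++
[11,16] 24+36=60 d=2 * → l++
[12,16] 25+36=61 d=1 * → l++
[13,16] 29+36=65 d=3 → r--
[13,15] 29+35=64 d=2 → r--
[13,14] 29+32=61 d=1 → l++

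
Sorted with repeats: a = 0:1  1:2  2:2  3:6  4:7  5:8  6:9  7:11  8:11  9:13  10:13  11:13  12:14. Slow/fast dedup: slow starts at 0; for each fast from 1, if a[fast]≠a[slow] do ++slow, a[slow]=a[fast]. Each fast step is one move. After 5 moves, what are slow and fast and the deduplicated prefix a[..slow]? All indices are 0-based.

slow=0 fast=1: a[fast]=2≠a[slow]=1 write a[1]=2, slow++,fast++
slow=1 fast=2: a[fast]=2=a[slow] dup, fast++
slow=1 fast=3: a[fast]=6≠a[slow]=2 write a[2]=6, slow++,fast++
slow=2 fast=4: a[fast]=7≠a[slow]=6 write a[3]=7, slow++,fast++
slow=3 fast=5: a[fast]=8≠a[slow]=7 write a[4]=8, slow++,fast++

slow=4, fast=6, prefix=[1, 2, 6, 7, 8]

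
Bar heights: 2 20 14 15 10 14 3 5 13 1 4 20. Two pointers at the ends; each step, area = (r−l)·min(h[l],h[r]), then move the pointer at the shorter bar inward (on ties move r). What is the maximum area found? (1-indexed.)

[1,12] min(2,20)*11=22 best=22 * → l++
[2,12] min(20,20)*10=200 best=200 * → r--
[2,11] min(20,4)*9=36 best=200 → r--
[2,10] min(20,1)*8=8 best=200 → r--
[2,9] min(20,13)*7=91 best=200 → r--
[2,8] min(20,5)*6=30 best=200 → r--
[2,7] min(20,3)*5=15 best=200 → r--
[2,6] min(20,14)*4=56 best=200 → r--
[2,5] min(20,10)*3=30 best=200 → r--
[2,4] min(20,15)*2=30 best=200 → r--
[2,3] min(20,14)*1=14 best=200 → r--

max area = 200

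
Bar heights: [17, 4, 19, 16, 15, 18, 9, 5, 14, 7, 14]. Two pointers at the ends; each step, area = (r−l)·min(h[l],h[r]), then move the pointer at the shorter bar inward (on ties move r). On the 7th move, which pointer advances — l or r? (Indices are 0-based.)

l

[0,10] min(17,14)*10=140 best=140 * → r--
[0,9] min(17,7)*9=63 best=140 → r--
[0,8] min(17,14)*8=112 best=140 → r--
[0,7] min(17,5)*7=35 best=140 → r--
[0,6] min(17,9)*6=54 best=140 → r--
[0,5] min(17,18)*5=85 best=140 → l++
[1,5] min(4,18)*4=16 best=140 → l++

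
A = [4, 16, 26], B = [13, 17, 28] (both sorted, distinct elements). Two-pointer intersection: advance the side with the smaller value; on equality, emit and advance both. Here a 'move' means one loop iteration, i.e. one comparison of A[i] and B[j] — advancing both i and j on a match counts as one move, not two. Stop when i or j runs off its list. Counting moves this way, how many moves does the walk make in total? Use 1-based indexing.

5 moves

i=1 j=1: 4<13, i++
i=2 j=1: 16>13, j++
i=2 j=2: 16<17, i++
i=3 j=2: 26>17, j++
i=3 j=3: 26<28, i++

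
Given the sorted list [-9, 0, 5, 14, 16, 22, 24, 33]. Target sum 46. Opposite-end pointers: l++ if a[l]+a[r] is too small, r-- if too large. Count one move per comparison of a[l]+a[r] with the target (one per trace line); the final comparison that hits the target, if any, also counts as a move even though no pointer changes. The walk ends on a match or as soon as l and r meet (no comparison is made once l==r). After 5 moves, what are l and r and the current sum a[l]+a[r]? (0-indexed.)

l=4, r=6, sum=40

l=0 r=7: -9+33=24 <46, l++
l=1 r=7: 0+33=33 <46, l++
l=2 r=7: 5+33=38 <46, l++
l=3 r=7: 14+33=47 >46, r--
l=3 r=6: 14+24=38 <46, l++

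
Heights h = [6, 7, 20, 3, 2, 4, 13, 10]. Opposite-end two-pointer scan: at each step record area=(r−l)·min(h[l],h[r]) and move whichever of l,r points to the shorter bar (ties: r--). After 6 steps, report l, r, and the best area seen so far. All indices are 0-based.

l=2, r=3, best area=52

[0,7] min(6,10)*7=42 best=42 * → l++
[1,7] min(7,10)*6=42 best=42 → l++
[2,7] min(20,10)*5=50 best=50 * → r--
[2,6] min(20,13)*4=52 best=52 * → r--
[2,5] min(20,4)*3=12 best=52 → r--
[2,4] min(20,2)*2=4 best=52 → r--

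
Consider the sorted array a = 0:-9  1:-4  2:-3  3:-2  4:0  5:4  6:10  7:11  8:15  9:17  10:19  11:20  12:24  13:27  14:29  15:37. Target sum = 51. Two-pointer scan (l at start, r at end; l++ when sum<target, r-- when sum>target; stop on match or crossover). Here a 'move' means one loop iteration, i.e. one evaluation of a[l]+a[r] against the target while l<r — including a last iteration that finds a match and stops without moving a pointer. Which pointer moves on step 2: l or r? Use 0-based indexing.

l

l=0 r=15: -9+37=28 <51, l++
l=1 r=15: -4+37=33 <51, l++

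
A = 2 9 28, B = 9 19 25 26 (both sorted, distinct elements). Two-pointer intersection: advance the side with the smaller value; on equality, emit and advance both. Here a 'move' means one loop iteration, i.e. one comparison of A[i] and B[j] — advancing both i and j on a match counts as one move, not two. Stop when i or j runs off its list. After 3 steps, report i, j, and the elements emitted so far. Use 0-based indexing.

i=2, j=2, emitted=[9]

i=0 j=0: 2<9, i++
i=1 j=0: 9==9 emit, i++,j++
i=2 j=1: 28>19, j++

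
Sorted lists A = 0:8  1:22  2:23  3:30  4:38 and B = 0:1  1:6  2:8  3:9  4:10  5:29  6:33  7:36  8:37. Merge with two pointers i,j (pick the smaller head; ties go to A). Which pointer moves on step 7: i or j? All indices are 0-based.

[i=0,j=0] A[i]=8>B[j]=1 take 1 → j++
[i=0,j=1] A[i]=8>B[j]=6 take 6 → j++
[i=0,j=2] A[i]=8<=B[j]=8 take 8 → i++
[i=1,j=2] A[i]=22>B[j]=8 take 8 → j++
[i=1,j=3] A[i]=22>B[j]=9 take 9 → j++
[i=1,j=4] A[i]=22>B[j]=10 take 10 → j++
[i=1,j=5] A[i]=22<=B[j]=29 take 22 → i++

i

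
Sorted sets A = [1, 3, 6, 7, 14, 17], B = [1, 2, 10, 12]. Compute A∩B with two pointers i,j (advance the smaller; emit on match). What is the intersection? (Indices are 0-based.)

[i=0,j=0] 1==1 emit → i++,j++
[i=1,j=1] 3>2 → j++
[i=1,j=2] 3<10 → i++
[i=2,j=2] 6<10 → i++
[i=3,j=2] 7<10 → i++
[i=4,j=2] 14>10 → j++
[i=4,j=3] 14>12 → j++

intersection = [1]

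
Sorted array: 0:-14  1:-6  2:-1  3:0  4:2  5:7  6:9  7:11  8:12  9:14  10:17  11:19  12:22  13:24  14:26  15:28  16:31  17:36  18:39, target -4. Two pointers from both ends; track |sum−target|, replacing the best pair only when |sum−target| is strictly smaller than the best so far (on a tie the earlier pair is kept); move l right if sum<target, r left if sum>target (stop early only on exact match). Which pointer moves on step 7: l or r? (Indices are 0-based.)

r

[0,18] -14+39=25 d=29 * → r--
[0,17] -14+36=22 d=26 * → r--
[0,16] -14+31=17 d=21 * → r--
[0,15] -14+28=14 d=18 * → r--
[0,14] -14+26=12 d=16 * → r--
[0,13] -14+24=10 d=14 * → r--
[0,12] -14+22=8 d=12 * → r--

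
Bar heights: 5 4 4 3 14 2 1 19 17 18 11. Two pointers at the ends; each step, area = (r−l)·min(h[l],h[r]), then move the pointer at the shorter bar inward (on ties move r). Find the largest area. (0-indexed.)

max area = 70

[0,10] min(5,11)*10=50 best=50 * → l++
[1,10] min(4,11)*9=36 best=50 → l++
[2,10] min(4,11)*8=32 best=50 → l++
[3,10] min(3,11)*7=21 best=50 → l++
[4,10] min(14,11)*6=66 best=66 * → r--
[4,9] min(14,18)*5=70 best=70 * → l++
[5,9] min(2,18)*4=8 best=70 → l++
[6,9] min(1,18)*3=3 best=70 → l++
[7,9] min(19,18)*2=36 best=70 → r--
[7,8] min(19,17)*1=17 best=70 → r--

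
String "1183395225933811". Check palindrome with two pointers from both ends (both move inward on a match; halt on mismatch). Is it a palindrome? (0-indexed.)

l=0 r=15: '1'=='1', l++,r--
l=1 r=14: '1'=='1', l++,r--
l=2 r=13: '8'=='8', l++,r--
l=3 r=12: '3'=='3', l++,r--
l=4 r=11: '3'=='3', l++,r--
l=5 r=10: '9'=='9', l++,r--
l=6 r=9: '5'=='5', l++,r--
l=7 r=8: '2'=='2', l++,r--

palindrome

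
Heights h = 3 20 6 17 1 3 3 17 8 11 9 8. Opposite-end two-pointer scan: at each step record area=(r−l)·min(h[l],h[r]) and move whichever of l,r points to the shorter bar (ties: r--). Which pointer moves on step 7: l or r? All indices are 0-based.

[0,11] min(3,8)*11=33 best=33 * → l++
[1,11] min(20,8)*10=80 best=80 * → r--
[1,10] min(20,9)*9=81 best=81 * → r--
[1,9] min(20,11)*8=88 best=88 * → r--
[1,8] min(20,8)*7=56 best=88 → r--
[1,7] min(20,17)*6=102 best=102 * → r--
[1,6] min(20,3)*5=15 best=102 → r--

r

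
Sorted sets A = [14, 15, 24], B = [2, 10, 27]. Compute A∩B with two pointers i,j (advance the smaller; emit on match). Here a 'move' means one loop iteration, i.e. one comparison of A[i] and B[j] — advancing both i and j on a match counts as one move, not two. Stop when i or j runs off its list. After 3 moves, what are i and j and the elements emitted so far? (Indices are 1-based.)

[i=1,j=1] 14>2 → j++
[i=1,j=2] 14>10 → j++
[i=1,j=3] 14<27 → i++

i=2, j=3, emitted=[]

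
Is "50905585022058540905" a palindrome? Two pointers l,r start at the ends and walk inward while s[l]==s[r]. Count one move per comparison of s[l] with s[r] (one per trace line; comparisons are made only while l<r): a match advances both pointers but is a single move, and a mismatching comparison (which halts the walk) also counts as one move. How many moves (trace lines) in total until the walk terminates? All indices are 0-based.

l=0 r=19: '5'=='5', l++,r--
l=1 r=18: '0'=='0', l++,r--
l=2 r=17: '9'=='9', l++,r--
l=3 r=16: '0'=='0', l++,r--
l=4 r=15: '5'!='4', stop

5 moves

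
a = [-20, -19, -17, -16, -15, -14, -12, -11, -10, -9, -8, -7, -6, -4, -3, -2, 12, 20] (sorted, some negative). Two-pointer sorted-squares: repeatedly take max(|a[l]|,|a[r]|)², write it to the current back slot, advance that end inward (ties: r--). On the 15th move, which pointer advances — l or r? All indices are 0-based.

l=0 r=17: |-20|<=|20| out[17]=400, r--
l=0 r=16: |-20|>|12| out[16]=400, l++
l=1 r=16: |-19|>|12| out[15]=361, l++
l=2 r=16: |-17|>|12| out[14]=289, l++
l=3 r=16: |-16|>|12| out[13]=256, l++
l=4 r=16: |-15|>|12| out[12]=225, l++
l=5 r=16: |-14|>|12| out[11]=196, l++
l=6 r=16: |-12|<=|12| out[10]=144, r--
l=6 r=15: |-12|>|-2| out[9]=144, l++
l=7 r=15: |-11|>|-2| out[8]=121, l++
l=8 r=15: |-10|>|-2| out[7]=100, l++
l=9 r=15: |-9|>|-2| out[6]=81, l++
l=10 r=15: |-8|>|-2| out[5]=64, l++
l=11 r=15: |-7|>|-2| out[4]=49, l++
l=12 r=15: |-6|>|-2| out[3]=36, l++

l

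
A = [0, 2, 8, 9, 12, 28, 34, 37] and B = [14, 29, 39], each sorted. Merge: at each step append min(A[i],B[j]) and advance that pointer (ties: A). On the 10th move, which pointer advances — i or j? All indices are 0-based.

i

[i=0,j=0] A[i]=0<=B[j]=14 take 0 → i++
[i=1,j=0] A[i]=2<=B[j]=14 take 2 → i++
[i=2,j=0] A[i]=8<=B[j]=14 take 8 → i++
[i=3,j=0] A[i]=9<=B[j]=14 take 9 → i++
[i=4,j=0] A[i]=12<=B[j]=14 take 12 → i++
[i=5,j=0] A[i]=28>B[j]=14 take 14 → j++
[i=5,j=1] A[i]=28<=B[j]=29 take 28 → i++
[i=6,j=1] A[i]=34>B[j]=29 take 29 → j++
[i=6,j=2] A[i]=34<=B[j]=39 take 34 → i++
[i=7,j=2] A[i]=37<=B[j]=39 take 37 → i++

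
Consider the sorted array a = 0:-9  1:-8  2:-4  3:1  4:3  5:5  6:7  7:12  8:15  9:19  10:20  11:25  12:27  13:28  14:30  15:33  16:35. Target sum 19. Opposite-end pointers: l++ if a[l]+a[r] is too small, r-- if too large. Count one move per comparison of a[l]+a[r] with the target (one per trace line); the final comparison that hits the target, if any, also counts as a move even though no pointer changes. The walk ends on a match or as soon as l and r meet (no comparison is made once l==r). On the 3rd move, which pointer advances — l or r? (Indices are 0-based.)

l=0 r=16: -9+35=26 >19, r--
l=0 r=15: -9+33=24 >19, r--
l=0 r=14: -9+30=21 >19, r--

r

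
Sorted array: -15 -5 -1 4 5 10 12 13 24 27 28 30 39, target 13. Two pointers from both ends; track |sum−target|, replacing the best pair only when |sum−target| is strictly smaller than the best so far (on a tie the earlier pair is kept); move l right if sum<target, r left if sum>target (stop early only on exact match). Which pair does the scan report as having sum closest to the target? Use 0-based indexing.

pair (-15, 28) with sum 13 (|Δ|=0)

[0,12] -15+39=24 d=11 * → r--
[0,11] -15+30=15 d=2 * → r--
[0,10] -15+28=13 d=0 * → stop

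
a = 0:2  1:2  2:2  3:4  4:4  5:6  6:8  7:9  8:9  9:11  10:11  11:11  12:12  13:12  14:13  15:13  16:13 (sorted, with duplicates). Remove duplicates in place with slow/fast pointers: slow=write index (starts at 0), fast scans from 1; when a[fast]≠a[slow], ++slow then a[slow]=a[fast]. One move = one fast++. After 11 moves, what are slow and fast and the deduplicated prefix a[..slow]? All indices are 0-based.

(s=0,f=1) a[fast]=2=a[slow] dup → fast++
(s=0,f=2) a[fast]=2=a[slow] dup → fast++
(s=0,f=3) a[fast]=4≠a[slow]=2 write a[1]=4 → slow++,fast++
(s=1,f=4) a[fast]=4=a[slow] dup → fast++
(s=1,f=5) a[fast]=6≠a[slow]=4 write a[2]=6 → slow++,fast++
(s=2,f=6) a[fast]=8≠a[slow]=6 write a[3]=8 → slow++,fast++
(s=3,f=7) a[fast]=9≠a[slow]=8 write a[4]=9 → slow++,fast++
(s=4,f=8) a[fast]=9=a[slow] dup → fast++
(s=4,f=9) a[fast]=11≠a[slow]=9 write a[5]=11 → slow++,fast++
(s=5,f=10) a[fast]=11=a[slow] dup → fast++
(s=5,f=11) a[fast]=11=a[slow] dup → fast++

slow=5, fast=12, prefix=[2, 4, 6, 8, 9, 11]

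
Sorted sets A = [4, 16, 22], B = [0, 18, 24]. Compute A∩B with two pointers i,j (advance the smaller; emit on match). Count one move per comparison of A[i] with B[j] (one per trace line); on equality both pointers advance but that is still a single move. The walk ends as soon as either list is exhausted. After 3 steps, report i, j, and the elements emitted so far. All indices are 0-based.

i=2, j=1, emitted=[]

i=0 j=0: 4>0, j++
i=0 j=1: 4<18, i++
i=1 j=1: 16<18, i++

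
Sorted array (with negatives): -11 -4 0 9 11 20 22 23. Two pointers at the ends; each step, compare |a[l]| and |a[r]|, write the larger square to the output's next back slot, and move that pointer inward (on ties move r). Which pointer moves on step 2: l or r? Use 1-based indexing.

[1,8] |-11|<=|23| out[8]=529 → r--
[1,7] |-11|<=|22| out[7]=484 → r--

r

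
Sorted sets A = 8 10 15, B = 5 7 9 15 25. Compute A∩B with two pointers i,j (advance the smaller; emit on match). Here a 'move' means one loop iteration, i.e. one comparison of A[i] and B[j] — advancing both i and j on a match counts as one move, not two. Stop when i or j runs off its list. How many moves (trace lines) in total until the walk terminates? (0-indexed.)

6 moves

[i=0,j=0] 8>5 → j++
[i=0,j=1] 8>7 → j++
[i=0,j=2] 8<9 → i++
[i=1,j=2] 10>9 → j++
[i=1,j=3] 10<15 → i++
[i=2,j=3] 15==15 emit → i++,j++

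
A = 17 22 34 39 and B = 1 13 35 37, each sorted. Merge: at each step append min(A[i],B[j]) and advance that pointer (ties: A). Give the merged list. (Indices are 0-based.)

[1, 13, 17, 22, 34, 35, 37, 39]

[i=0,j=0] A[i]=17>B[j]=1 take 1 → j++
[i=0,j=1] A[i]=17>B[j]=13 take 13 → j++
[i=0,j=2] A[i]=17<=B[j]=35 take 17 → i++
[i=1,j=2] A[i]=22<=B[j]=35 take 22 → i++
[i=2,j=2] A[i]=34<=B[j]=35 take 34 → i++
[i=3,j=2] A[i]=39>B[j]=35 take 35 → j++
[i=3,j=3] A[i]=39>B[j]=37 take 37 → j++
[i=3,j=4] B done, take A[i]=39 → i++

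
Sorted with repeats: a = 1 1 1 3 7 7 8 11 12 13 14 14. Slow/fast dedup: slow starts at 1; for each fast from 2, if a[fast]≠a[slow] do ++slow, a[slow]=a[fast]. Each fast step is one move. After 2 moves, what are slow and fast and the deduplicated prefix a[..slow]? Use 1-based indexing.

slow=1, fast=4, prefix=[1]

(s=1,f=2) a[fast]=1=a[slow] dup → fast++
(s=1,f=3) a[fast]=1=a[slow] dup → fast++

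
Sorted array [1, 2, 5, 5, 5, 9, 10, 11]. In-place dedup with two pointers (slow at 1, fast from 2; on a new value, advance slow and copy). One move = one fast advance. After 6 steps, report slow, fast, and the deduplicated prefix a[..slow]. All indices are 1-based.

slow=5, fast=8, prefix=[1, 2, 5, 9, 10]

(s=1,f=2) a[fast]=2≠a[slow]=1 write a[2]=2 → slow++,fast++
(s=2,f=3) a[fast]=5≠a[slow]=2 write a[3]=5 → slow++,fast++
(s=3,f=4) a[fast]=5=a[slow] dup → fast++
(s=3,f=5) a[fast]=5=a[slow] dup → fast++
(s=3,f=6) a[fast]=9≠a[slow]=5 write a[4]=9 → slow++,fast++
(s=4,f=7) a[fast]=10≠a[slow]=9 write a[5]=10 → slow++,fast++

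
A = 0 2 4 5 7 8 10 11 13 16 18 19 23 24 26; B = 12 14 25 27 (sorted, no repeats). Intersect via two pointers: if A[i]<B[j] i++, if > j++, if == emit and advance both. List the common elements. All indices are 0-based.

[i=0,j=0] 0<12 → i++
[i=1,j=0] 2<12 → i++
[i=2,j=0] 4<12 → i++
[i=3,j=0] 5<12 → i++
[i=4,j=0] 7<12 → i++
[i=5,j=0] 8<12 → i++
[i=6,j=0] 10<12 → i++
[i=7,j=0] 11<12 → i++
[i=8,j=0] 13>12 → j++
[i=8,j=1] 13<14 → i++
[i=9,j=1] 16>14 → j++
[i=9,j=2] 16<25 → i++
[i=10,j=2] 18<25 → i++
[i=11,j=2] 19<25 → i++
[i=12,j=2] 23<25 → i++
[i=13,j=2] 24<25 → i++
[i=14,j=2] 26>25 → j++
[i=14,j=3] 26<27 → i++

intersection = []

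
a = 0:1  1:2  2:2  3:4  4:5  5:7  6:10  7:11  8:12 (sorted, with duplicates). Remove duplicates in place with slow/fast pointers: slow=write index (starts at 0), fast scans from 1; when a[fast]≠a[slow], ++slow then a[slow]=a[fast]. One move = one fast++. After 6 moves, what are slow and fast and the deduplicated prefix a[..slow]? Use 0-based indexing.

slow=5, fast=7, prefix=[1, 2, 4, 5, 7, 10]

slow=0 fast=1: a[fast]=2≠a[slow]=1 write a[1]=2, slow++,fast++
slow=1 fast=2: a[fast]=2=a[slow] dup, fast++
slow=1 fast=3: a[fast]=4≠a[slow]=2 write a[2]=4, slow++,fast++
slow=2 fast=4: a[fast]=5≠a[slow]=4 write a[3]=5, slow++,fast++
slow=3 fast=5: a[fast]=7≠a[slow]=5 write a[4]=7, slow++,fast++
slow=4 fast=6: a[fast]=10≠a[slow]=7 write a[5]=10, slow++,fast++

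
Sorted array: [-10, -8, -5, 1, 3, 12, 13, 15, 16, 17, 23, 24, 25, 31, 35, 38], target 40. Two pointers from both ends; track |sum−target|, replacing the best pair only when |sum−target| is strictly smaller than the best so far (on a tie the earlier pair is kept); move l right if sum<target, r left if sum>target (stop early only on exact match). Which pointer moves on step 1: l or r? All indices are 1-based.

l

l=1 r=16: -10+38=28 d=12 *, l++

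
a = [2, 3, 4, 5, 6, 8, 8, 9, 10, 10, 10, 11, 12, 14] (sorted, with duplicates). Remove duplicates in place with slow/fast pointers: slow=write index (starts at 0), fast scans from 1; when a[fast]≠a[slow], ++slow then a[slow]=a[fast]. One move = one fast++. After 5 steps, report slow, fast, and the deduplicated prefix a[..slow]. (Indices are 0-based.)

slow=0 fast=1: a[fast]=3≠a[slow]=2 write a[1]=3, slow++,fast++
slow=1 fast=2: a[fast]=4≠a[slow]=3 write a[2]=4, slow++,fast++
slow=2 fast=3: a[fast]=5≠a[slow]=4 write a[3]=5, slow++,fast++
slow=3 fast=4: a[fast]=6≠a[slow]=5 write a[4]=6, slow++,fast++
slow=4 fast=5: a[fast]=8≠a[slow]=6 write a[5]=8, slow++,fast++

slow=5, fast=6, prefix=[2, 3, 4, 5, 6, 8]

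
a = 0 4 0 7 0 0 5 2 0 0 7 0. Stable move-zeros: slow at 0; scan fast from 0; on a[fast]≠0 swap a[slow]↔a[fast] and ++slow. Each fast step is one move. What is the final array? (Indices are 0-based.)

(s=0,f=0) a[fast]=0 → fast++
(s=0,f=1) a[fast]=4≠0 swap→a[0]=4 → slow++,fast++
(s=1,f=2) a[fast]=0 → fast++
(s=1,f=3) a[fast]=7≠0 swap→a[1]=7 → slow++,fast++
(s=2,f=4) a[fast]=0 → fast++
(s=2,f=5) a[fast]=0 → fast++
(s=2,f=6) a[fast]=5≠0 swap→a[2]=5 → slow++,fast++
(s=3,f=7) a[fast]=2≠0 swap→a[3]=2 → slow++,fast++
(s=4,f=8) a[fast]=0 → fast++
(s=4,f=9) a[fast]=0 → fast++
(s=4,f=10) a[fast]=7≠0 swap→a[4]=7 → slow++,fast++
(s=5,f=11) a[fast]=0 → fast++

[4, 7, 5, 2, 7, 0, 0, 0, 0, 0, 0, 0]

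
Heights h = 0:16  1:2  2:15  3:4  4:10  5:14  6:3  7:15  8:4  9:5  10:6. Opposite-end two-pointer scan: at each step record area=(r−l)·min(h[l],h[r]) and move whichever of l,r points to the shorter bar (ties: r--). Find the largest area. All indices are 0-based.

l=0 r=10: min(16,6)*10=60 best=60 *, r--
l=0 r=9: min(16,5)*9=45 best=60, r--
l=0 r=8: min(16,4)*8=32 best=60, r--
l=0 r=7: min(16,15)*7=105 best=105 *, r--
l=0 r=6: min(16,3)*6=18 best=105, r--
l=0 r=5: min(16,14)*5=70 best=105, r--
l=0 r=4: min(16,10)*4=40 best=105, r--
l=0 r=3: min(16,4)*3=12 best=105, r--
l=0 r=2: min(16,15)*2=30 best=105, r--
l=0 r=1: min(16,2)*1=2 best=105, r--

max area = 105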